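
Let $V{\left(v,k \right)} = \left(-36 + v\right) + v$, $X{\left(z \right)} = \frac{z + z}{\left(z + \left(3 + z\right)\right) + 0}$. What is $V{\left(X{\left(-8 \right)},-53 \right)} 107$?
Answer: $- \frac{46652}{13} \approx -3588.6$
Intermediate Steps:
$X{\left(z \right)} = \frac{2 z}{3 + 2 z}$ ($X{\left(z \right)} = \frac{2 z}{\left(3 + 2 z\right) + 0} = \frac{2 z}{3 + 2 z}$)
$V{\left(v,k \right)} = -36 + 2 v$
$V{\left(X{\left(-8 \right)},-53 \right)} 107 = \left(-36 + 2 \cdot 2 \left(-8\right) \frac{1}{3 + 2 \left(-8\right)}\right) 107 = \left(-36 + 2 \cdot 2 \left(-8\right) \frac{1}{3 - 16}\right) 107 = \left(-36 + 2 \cdot 2 \left(-8\right) \frac{1}{-13}\right) 107 = \left(-36 + 2 \cdot 2 \left(-8\right) \left(- \frac{1}{13}\right)\right) 107 = \left(-36 + 2 \cdot \frac{16}{13}\right) 107 = \left(-36 + \frac{32}{13}\right) 107 = \left(- \frac{436}{13}\right) 107 = - \frac{46652}{13}$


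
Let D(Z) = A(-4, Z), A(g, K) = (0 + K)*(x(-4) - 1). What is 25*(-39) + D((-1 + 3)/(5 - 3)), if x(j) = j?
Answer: -980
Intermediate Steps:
A(g, K) = -5*K (A(g, K) = (0 + K)*(-4 - 1) = K*(-5) = -5*K)
D(Z) = -5*Z
25*(-39) + D((-1 + 3)/(5 - 3)) = 25*(-39) - 5*(-1 + 3)/(5 - 3) = -975 - 10/2 = -975 - 5*1 = -975 - 5 = -980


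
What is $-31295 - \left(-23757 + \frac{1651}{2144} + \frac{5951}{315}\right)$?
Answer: $- \frac{5104142689}{675360} \approx -7557.7$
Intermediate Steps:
$-31295 - \left(-23757 + \frac{1651}{2144} + \frac{5951}{315}\right) = -31295 + \left(23757 - \left(\frac{5951}{315} + \frac{1651}{2144}\right)\right) = -31295 + \left(23757 - \frac{13279009}{675360}\right) = -31295 + \frac{16031248511}{675360} = - \frac{5104142689}{675360}$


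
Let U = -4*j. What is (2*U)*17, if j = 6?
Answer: -816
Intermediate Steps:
U = -24 (U = -4*6 = -24)
(2*U)*17 = (2*(-24))*17 = -48*17 = -816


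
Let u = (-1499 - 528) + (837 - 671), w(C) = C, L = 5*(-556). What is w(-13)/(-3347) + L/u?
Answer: 9328853/6228767 ≈ 1.4977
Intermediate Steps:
L = -2780
u = -1861 (u = -2027 + 166 = -1861)
w(-13)/(-3347) + L/u = -13/(-3347) - 2780/(-1861) = -13*(-1/3347) - 2780*(-1/1861) = 13/3347 + 2780/1861 = 9328853/6228767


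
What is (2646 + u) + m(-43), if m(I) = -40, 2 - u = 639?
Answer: 1969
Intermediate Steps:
u = -637 (u = 2 - 1*639 = 2 - 639 = -637)
(2646 + u) + m(-43) = (2646 - 637) - 40 = 2009 - 40 = 1969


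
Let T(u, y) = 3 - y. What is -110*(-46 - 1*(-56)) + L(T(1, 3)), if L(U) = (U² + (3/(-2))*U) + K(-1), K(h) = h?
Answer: -1101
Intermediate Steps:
L(U) = -1 + U² - 3*U/2 (L(U) = (U² + (3/(-2))*U) - 1 = (U² + (3*(-½))*U) - 1 = (U² - 3*U/2) - 1 = -1 + U² - 3*U/2)
-110*(-46 - 1*(-56)) + L(T(1, 3)) = -110*(-46 - 1*(-56)) + (-1 + (3 - 1*3)² - 3*(3 - 1*3)/2) = -110*(-46 + 56) + (-1 + (3 - 3)² - 3*(3 - 3)/2) = -110*10 + (-1 + 0² - 3/2*0) = -1100 + (-1 + 0 + 0) = -1100 - 1 = -1101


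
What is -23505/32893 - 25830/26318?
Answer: -734115390/432838987 ≈ -1.6960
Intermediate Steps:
-23505/32893 - 25830/26318 = -23505*1/32893 - 25830*1/26318 = -23505/32893 - 12915/13159 = -734115390/432838987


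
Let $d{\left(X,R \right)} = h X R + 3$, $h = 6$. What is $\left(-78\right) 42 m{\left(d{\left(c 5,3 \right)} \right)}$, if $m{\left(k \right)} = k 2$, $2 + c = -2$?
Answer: $2339064$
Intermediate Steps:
$c = -4$ ($c = -2 - 2 = -4$)
$d{\left(X,R \right)} = 3 + 6 R X$ ($d{\left(X,R \right)} = 6 X R + 3 = 6 R X + 3 = 3 + 6 R X$)
$m{\left(k \right)} = 2 k$
$\left(-78\right) 42 m{\left(d{\left(c 5,3 \right)} \right)} = \left(-78\right) 42 \cdot 2 \left(3 + 6 \cdot 3 \left(\left(-4\right) 5\right)\right) = - 3276 \cdot 2 \left(3 + 6 \cdot 3 \left(-20\right)\right) = - 3276 \cdot 2 \left(3 - 360\right) = - 3276 \cdot 2 \left(-357\right) = \left(-3276\right) \left(-714\right) = 2339064$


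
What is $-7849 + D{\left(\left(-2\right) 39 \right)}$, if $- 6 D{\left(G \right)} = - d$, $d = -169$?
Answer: $- \frac{47263}{6} \approx -7877.2$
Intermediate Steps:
$D{\left(G \right)} = - \frac{169}{6}$ ($D{\left(G \right)} = - \frac{\left(-1\right) \left(-169\right)}{6} = \left(- \frac{1}{6}\right) 169 = - \frac{169}{6}$)
$-7849 + D{\left(\left(-2\right) 39 \right)} = -7849 - \frac{169}{6} = - \frac{47263}{6}$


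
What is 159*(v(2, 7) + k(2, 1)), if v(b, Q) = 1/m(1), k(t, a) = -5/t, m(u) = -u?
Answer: -1113/2 ≈ -556.50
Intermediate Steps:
v(b, Q) = -1 (v(b, Q) = 1/(-1*1) = 1/(-1) = -1)
159*(v(2, 7) + k(2, 1)) = 159*(-1 - 5/2) = 159*(-7/2) = -1113/2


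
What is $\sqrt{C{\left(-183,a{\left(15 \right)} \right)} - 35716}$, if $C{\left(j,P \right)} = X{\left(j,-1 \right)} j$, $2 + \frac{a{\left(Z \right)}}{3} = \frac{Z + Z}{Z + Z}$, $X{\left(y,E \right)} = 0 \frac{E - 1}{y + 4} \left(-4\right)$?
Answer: $2 i \sqrt{8929} \approx 188.99 i$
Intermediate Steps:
$X{\left(y,E \right)} = 0$ ($X{\left(y,E \right)} = 0 \frac{-1 + E}{4 + y} \left(-4\right) = 0 \left(-4\right) = 0$)
$a{\left(Z \right)} = -3$ ($a{\left(Z \right)} = -6 + 3 \frac{Z + Z}{Z + Z} = -6 + 3 \frac{2 Z}{2 Z} = -6 + 3 \cdot 2 Z \frac{1}{2 Z} = -6 + 3 \cdot 1 = -6 + 3 = -3$)
$C{\left(j,P \right)} = 0$ ($C{\left(j,P \right)} = 0 j = 0$)
$\sqrt{C{\left(-183,a{\left(15 \right)} \right)} - 35716} = \sqrt{0 - 35716} = \sqrt{-35716} = 2 i \sqrt{8929}$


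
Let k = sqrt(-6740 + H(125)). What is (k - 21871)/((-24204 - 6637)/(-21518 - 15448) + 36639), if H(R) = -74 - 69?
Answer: -808483386/1354428115 + 36966*I*sqrt(6883)/1354428115 ≈ -0.59692 + 0.0022643*I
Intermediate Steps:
H(R) = -143
k = I*sqrt(6883) (k = sqrt(-6740 - 143) = sqrt(-6883) = I*sqrt(6883) ≈ 82.964*I)
(k - 21871)/((-24204 - 6637)/(-21518 - 15448) + 36639) = (I*sqrt(6883) - 21871)/((-24204 - 6637)/(-21518 - 15448) + 36639) = (-21871 + I*sqrt(6883))/(-30841/(-36966) + 36639) = (-21871 + I*sqrt(6883))/(-30841*(-1/36966) + 36639) = (-21871 + I*sqrt(6883))/(30841/36966 + 36639) = (-21871 + I*sqrt(6883))/(1354428115/36966) = (-21871 + I*sqrt(6883))*(36966/1354428115) = -808483386/1354428115 + 36966*I*sqrt(6883)/1354428115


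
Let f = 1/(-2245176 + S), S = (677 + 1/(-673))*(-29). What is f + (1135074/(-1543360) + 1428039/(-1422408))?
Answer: -333118545318843463/191511758281145120 ≈ -1.7394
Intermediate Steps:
S = -13212980/673 (S = (677 - 1/673)*(-29) = (455620/673)*(-29) = -13212980/673 ≈ -19633.)
f = -673/1524216428 (f = 1/(-2245176 - 13212980/673) = 1/(-1524216428/673) = -673/1524216428 ≈ -4.4154e-7)
f + (1135074/(-1543360) + 1428039/(-1422408)) = -673/1524216428 + (1135074/(-1543360) + 1428039/(-1422408)) = -673/1524216428 + (1135074*(-1/1543360) + 1428039*(-1/1422408)) = -673/1524216428 + (-567537/771680 - 476013/474136) = -673/1524216428 - 6119417643/3518089120 = -333118545318843463/191511758281145120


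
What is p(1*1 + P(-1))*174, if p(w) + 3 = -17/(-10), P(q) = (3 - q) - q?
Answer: -1131/5 ≈ -226.20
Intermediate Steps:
P(q) = 3 - 2*q
p(w) = -13/10 (p(w) = -3 - 17/(-10) = -3 - 17*(-1/10) = -3 + 17/10 = -13/10)
p(1*1 + P(-1))*174 = -13/10*174 = -1131/5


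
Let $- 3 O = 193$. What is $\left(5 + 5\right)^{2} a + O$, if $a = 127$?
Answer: $\frac{37907}{3} \approx 12636.0$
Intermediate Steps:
$O = - \frac{193}{3}$ ($O = \left(- \frac{1}{3}\right) 193 = - \frac{193}{3} \approx -64.333$)
$\left(5 + 5\right)^{2} a + O = \left(5 + 5\right)^{2} \cdot 127 - \frac{193}{3} = 10^{2} \cdot 127 - \frac{193}{3} = 100 \cdot 127 - \frac{193}{3} = 12700 - \frac{193}{3} = \frac{37907}{3}$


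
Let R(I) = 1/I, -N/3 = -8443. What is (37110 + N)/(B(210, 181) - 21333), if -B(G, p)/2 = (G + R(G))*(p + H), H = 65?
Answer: -2185365/4362937 ≈ -0.50089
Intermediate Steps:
N = 25329 (N = -3*(-8443) = 25329)
R(I) = 1/I
B(G, p) = -2*(65 + p)*(G + 1/G) (B(G, p) = -2*(G + 1/G)*(p + 65) = -2*(G + 1/G)*(65 + p) = -2*(65 + p)*(G + 1/G))
(37110 + N)/(B(210, 181) - 21333) = (37110 + 25329)/(2*(-65 - 1*181 + 210²*(-65 - 1*181))/210 - 21333) = 62439/(2*(1/210)*(-65 - 181 + 44100*(-65 - 181)) - 21333) = 62439/(2*(1/210)*(-65 - 181 + 44100*(-246)) - 21333) = 62439/(2*(1/210)*(-65 - 181 - 10848600) - 21333) = 62439/(2*(1/210)*(-10848846) - 21333) = 62439/(-3616282/35 - 21333) = 62439/(-4362937/35) = 62439*(-35/4362937) = -2185365/4362937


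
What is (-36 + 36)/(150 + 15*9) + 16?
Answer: 16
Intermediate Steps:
(-36 + 36)/(150 + 15*9) + 16 = 0/(150 + 135) + 16 = 0/285 + 16 = (1/285)*0 + 16 = 0 + 16 = 16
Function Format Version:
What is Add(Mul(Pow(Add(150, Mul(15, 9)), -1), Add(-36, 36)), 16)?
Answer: 16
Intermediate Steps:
Add(Mul(Pow(Add(150, Mul(15, 9)), -1), Add(-36, 36)), 16) = Add(Mul(Pow(Add(150, 135), -1), 0), 16) = Add(Mul(Pow(285, -1), 0), 16) = Add(Mul(Rational(1, 285), 0), 16) = Add(0, 16) = 16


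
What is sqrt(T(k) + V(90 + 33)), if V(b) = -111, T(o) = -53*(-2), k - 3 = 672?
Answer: I*sqrt(5) ≈ 2.2361*I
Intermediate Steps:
k = 675 (k = 3 + 672 = 675)
T(o) = 106
sqrt(T(k) + V(90 + 33)) = sqrt(106 - 111) = sqrt(-5) = I*sqrt(5)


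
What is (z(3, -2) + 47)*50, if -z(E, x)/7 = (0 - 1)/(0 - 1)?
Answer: 2000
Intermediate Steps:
z(E, x) = -7 (z(E, x) = -7*(0 - 1)/(0 - 1) = -(-7)/(-1) = -(-7)*(-1) = -7*1 = -7)
(z(3, -2) + 47)*50 = (-7 + 47)*50 = 40*50 = 2000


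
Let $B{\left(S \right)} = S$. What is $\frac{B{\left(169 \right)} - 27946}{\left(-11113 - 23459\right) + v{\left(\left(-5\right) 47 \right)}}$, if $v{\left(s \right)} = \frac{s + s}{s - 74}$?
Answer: $\frac{8583093}{10682278} \approx 0.80349$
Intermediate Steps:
$v{\left(s \right)} = \frac{2 s}{-74 + s}$
$\frac{B{\left(169 \right)} - 27946}{\left(-11113 - 23459\right) + v{\left(\left(-5\right) 47 \right)}} = \frac{169 - 27946}{\left(-11113 - 23459\right) + \frac{2 \left(\left(-5\right) 47\right)}{-74 - 235}} = - \frac{27777}{-34572 + 2 \left(-235\right) \frac{1}{-74 - 235}} = - \frac{27777}{-34572 + 2 \left(-235\right) \frac{1}{-309}} = - \frac{27777}{-34572 + 2 \left(-235\right) \left(- \frac{1}{309}\right)} = - \frac{27777}{-34572 + \frac{470}{309}} = - \frac{27777}{- \frac{10682278}{309}} = \left(-27777\right) \left(- \frac{309}{10682278}\right) = \frac{8583093}{10682278}$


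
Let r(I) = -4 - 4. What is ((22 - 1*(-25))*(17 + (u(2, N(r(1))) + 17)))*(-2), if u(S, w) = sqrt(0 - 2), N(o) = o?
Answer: -3196 - 94*I*sqrt(2) ≈ -3196.0 - 132.94*I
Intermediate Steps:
r(I) = -8
u(S, w) = I*sqrt(2) (u(S, w) = sqrt(-2) = I*sqrt(2))
((22 - 1*(-25))*(17 + (u(2, N(r(1))) + 17)))*(-2) = ((22 - 1*(-25))*(17 + (I*sqrt(2) + 17)))*(-2) = ((22 + 25)*(17 + (17 + I*sqrt(2))))*(-2) = (47*(34 + I*sqrt(2)))*(-2) = (1598 + 47*I*sqrt(2))*(-2) = -3196 - 94*I*sqrt(2)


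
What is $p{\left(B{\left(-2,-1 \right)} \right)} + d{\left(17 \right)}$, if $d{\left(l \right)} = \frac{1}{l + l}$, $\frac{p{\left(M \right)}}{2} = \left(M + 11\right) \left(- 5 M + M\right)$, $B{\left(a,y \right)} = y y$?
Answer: $- \frac{3263}{34} \approx -95.971$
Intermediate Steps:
$B{\left(a,y \right)} = y^{2}$
$p{\left(M \right)} = - 8 M \left(11 + M\right)$ ($p{\left(M \right)} = 2 \left(M + 11\right) \left(- 5 M + M\right) = 2 \left(11 + M\right) \left(- 4 M\right) = 2 \left(- 4 M \left(11 + M\right)\right) = - 8 M \left(11 + M\right)$)
$d{\left(l \right)} = \frac{1}{2 l}$
$p{\left(B{\left(-2,-1 \right)} \right)} + d{\left(17 \right)} = - 8 \left(-1\right)^{2} \left(11 + \left(-1\right)^{2}\right) + \frac{1}{2 \cdot 17} = \left(-8\right) 1 \left(11 + 1\right) + \frac{1}{2} \cdot \frac{1}{17} = \left(-8\right) 1 \cdot 12 + \frac{1}{34} = -96 + \frac{1}{34} = - \frac{3263}{34}$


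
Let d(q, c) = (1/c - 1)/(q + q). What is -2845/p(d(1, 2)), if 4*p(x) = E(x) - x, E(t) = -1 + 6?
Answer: -45520/21 ≈ -2167.6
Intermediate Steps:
E(t) = 5
d(q, c) = (-1 + 1/c)/(2*q) (d(q, c) = (-1 + 1/c)/((2*q)) = (-1 + 1/c)*(1/(2*q)) = (-1 + 1/c)/(2*q))
p(x) = 5/4 - x/4 (p(x) = (5 - x)/4 = 5/4 - x/4)
-2845/p(d(1, 2)) = -2845/(5/4 - (1 - 1*2)/(8*2*1)) = -2845/(5/4 - (1 - 2)/(8*2)) = -2845/(5/4 - (-1)/(8*2)) = -2845/(5/4 - 1/4*(-1/4)) = -2845/(5/4 + 1/16) = -2845/21/16 = -2845*16/21 = -45520/21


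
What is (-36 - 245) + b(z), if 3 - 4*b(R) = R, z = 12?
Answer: -1133/4 ≈ -283.25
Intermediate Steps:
b(R) = ¾ - R/4
(-36 - 245) + b(z) = (-36 - 245) + (¾ - ¼*12) = -281 + (¾ - 3) = -281 - 9/4 = -1133/4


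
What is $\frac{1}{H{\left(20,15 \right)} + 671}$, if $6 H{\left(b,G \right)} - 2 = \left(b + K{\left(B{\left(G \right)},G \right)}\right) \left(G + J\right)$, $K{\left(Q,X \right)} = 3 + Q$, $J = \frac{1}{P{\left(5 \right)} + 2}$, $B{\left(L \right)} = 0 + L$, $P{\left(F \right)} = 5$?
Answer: $\frac{21}{16112} \approx 0.0013034$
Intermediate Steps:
$B{\left(L \right)} = L$
$J = \frac{1}{7}$ ($J = \frac{1}{5 + 2} = \frac{1}{7} \approx 0.14286$)
$H{\left(b,G \right)} = \frac{1}{3} + \frac{\left(\frac{1}{7} + G\right) \left(3 + G + b\right)}{6}$ ($H{\left(b,G \right)} = \frac{1}{3} + \frac{\left(b + \left(3 + G\right)\right) \left(G + \frac{1}{7}\right)}{6} = \frac{1}{3} + \frac{\left(3 + G + b\right) \left(\frac{1}{7} + G\right)}{6} = \frac{1}{3} + \frac{\left(\frac{1}{7} + G\right) \left(3 + G + b\right)}{6}$)
$\frac{1}{H{\left(20,15 \right)} + 671} = \frac{1}{\left(\frac{17}{42} + \frac{1}{42} \cdot 15 + \frac{1}{42} \cdot 20 + \frac{1}{6} \cdot 15 \cdot 20 + \frac{1}{6} \cdot 15 \left(3 + 15\right)\right) + 671} = \frac{1}{\left(\frac{17}{42} + \frac{5}{14} + \frac{10}{21} + 50 + \frac{1}{6} \cdot 15 \cdot 18\right) + 671} = \frac{1}{\left(\frac{17}{42} + \frac{5}{14} + \frac{10}{21} + 50 + 45\right) + 671} = \frac{1}{\frac{2021}{21} + 671} = \frac{1}{\frac{16112}{21}} = \frac{21}{16112}$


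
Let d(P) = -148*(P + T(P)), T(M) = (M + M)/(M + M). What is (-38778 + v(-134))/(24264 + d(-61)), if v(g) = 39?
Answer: -12913/11048 ≈ -1.1688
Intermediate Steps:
T(M) = 1 (T(M) = (2*M)/((2*M)) = (2*M)*(1/(2*M)) = 1)
d(P) = -148 - 148*P (d(P) = -148*(P + 1) = -148*(1 + P) = -148 - 148*P)
(-38778 + v(-134))/(24264 + d(-61)) = (-38778 + 39)/(24264 + (-148 - 148*(-61))) = -38739/(24264 + (-148 + 9028)) = -38739/(24264 + 8880) = -38739/33144 = -38739*1/33144 = -12913/11048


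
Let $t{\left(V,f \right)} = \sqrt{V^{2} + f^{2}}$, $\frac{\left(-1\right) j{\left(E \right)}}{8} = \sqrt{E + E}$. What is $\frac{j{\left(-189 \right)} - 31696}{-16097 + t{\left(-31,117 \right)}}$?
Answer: $\frac{510210512}{259098759} + \frac{158480 \sqrt{586}}{259098759} + \frac{80 i \sqrt{6153}}{86366253} + \frac{128776 i \sqrt{42}}{86366253} \approx 1.984 + 0.0097357 i$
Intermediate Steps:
$j{\left(E \right)} = - 8 \sqrt{2} \sqrt{E}$ ($j{\left(E \right)} = - 8 \sqrt{E + E} = - 8 \sqrt{2 E} = - 8 \sqrt{2} \sqrt{E}$)
$\frac{j{\left(-189 \right)} - 31696}{-16097 + t{\left(-31,117 \right)}} = \frac{- 8 \sqrt{2} \sqrt{-189} - 31696}{-16097 + \sqrt{\left(-31\right)^{2} + 117^{2}}} = \frac{- 8 \sqrt{2} \cdot 3 i \sqrt{21} - 31696}{-16097 + \sqrt{961 + 13689}} = \frac{- 24 i \sqrt{42} - 31696}{-16097 + \sqrt{14650}} = \frac{-31696 - 24 i \sqrt{42}}{-16097 + 5 \sqrt{586}}$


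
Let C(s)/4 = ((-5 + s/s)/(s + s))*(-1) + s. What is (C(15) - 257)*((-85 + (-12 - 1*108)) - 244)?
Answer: 1323203/15 ≈ 88214.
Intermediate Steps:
C(s) = 4*s + 8/s (C(s) = 4*(((-5 + s/s)/(s + s))*(-1) + s) = 4*(((-5 + 1)/((2*s)))*(-1) + s) = 4*(-2/s*(-1) + s) = 4*(2/s + s) = 4*(s + 2/s) = 4*s + 8/s)
(C(15) - 257)*((-85 + (-12 - 1*108)) - 244) = ((4*15 + 8/15) - 257)*((-85 + (-12 - 1*108)) - 244) = ((60 + 8*(1/15)) - 257)*((-85 + (-12 - 108)) - 244) = ((60 + 8/15) - 257)*((-85 - 120) - 244) = (908/15 - 257)*(-205 - 244) = -2947/15*(-449) = 1323203/15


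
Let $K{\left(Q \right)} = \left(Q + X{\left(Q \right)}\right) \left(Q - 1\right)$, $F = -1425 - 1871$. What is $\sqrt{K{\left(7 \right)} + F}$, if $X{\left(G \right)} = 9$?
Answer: $40 i \sqrt{2} \approx 56.569 i$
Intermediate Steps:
$F = -3296$
$K{\left(Q \right)} = \left(-1 + Q\right) \left(9 + Q\right)$ ($K{\left(Q \right)} = \left(Q + 9\right) \left(Q - 1\right) = \left(9 + Q\right) \left(-1 + Q\right) = \left(-1 + Q\right) \left(9 + Q\right)$)
$\sqrt{K{\left(7 \right)} + F} = \sqrt{\left(-9 + 7^{2} + 8 \cdot 7\right) - 3296} = \sqrt{\left(-9 + 49 + 56\right) - 3296} = \sqrt{96 - 3296} = \sqrt{-3200} = 40 i \sqrt{2}$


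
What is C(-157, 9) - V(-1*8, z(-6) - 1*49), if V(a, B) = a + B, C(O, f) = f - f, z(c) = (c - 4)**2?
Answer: -43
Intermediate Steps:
z(c) = (-4 + c)**2
C(O, f) = 0
V(a, B) = B + a
C(-157, 9) - V(-1*8, z(-6) - 1*49) = 0 - (((-4 - 6)**2 - 1*49) - 1*8) = 0 - (((-10)**2 - 49) - 8) = 0 - ((100 - 49) - 8) = 0 - (51 - 8) = 0 - 1*43 = 0 - 43 = -43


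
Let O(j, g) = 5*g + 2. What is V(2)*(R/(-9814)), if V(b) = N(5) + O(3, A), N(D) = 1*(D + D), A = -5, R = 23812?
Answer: 154778/4907 ≈ 31.542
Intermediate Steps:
N(D) = 2*D (N(D) = 1*(2*D) = 2*D)
O(j, g) = 2 + 5*g
V(b) = -13 (V(b) = 2*5 + (2 + 5*(-5)) = 10 + (2 - 25) = 10 - 23 = -13)
V(2)*(R/(-9814)) = -309556/(-9814) = -309556*(-1)/9814 = -13*(-11906/4907) = 154778/4907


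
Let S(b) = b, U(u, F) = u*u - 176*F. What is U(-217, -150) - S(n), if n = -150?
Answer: 73639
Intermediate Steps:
U(u, F) = u² - 176*F
U(-217, -150) - S(n) = ((-217)² - 176*(-150)) - 1*(-150) = (47089 + 26400) + 150 = 73489 + 150 = 73639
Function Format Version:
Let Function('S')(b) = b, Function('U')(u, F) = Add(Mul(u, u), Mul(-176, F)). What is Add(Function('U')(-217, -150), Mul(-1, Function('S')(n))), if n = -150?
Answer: 73639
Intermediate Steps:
Function('U')(u, F) = Add(Pow(u, 2), Mul(-176, F))
Add(Function('U')(-217, -150), Mul(-1, Function('S')(n))) = Add(Add(Pow(-217, 2), Mul(-176, -150)), Mul(-1, -150)) = Add(Add(47089, 26400), 150) = Add(73489, 150) = 73639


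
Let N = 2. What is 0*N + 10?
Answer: 10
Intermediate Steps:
0*N + 10 = 0*2 + 10 = 0 + 10 = 10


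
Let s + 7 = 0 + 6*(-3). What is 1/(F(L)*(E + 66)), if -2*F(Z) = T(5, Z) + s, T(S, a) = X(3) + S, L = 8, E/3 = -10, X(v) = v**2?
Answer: 1/198 ≈ 0.0050505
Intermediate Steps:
E = -30 (E = 3*(-10) = -30)
s = -25 (s = -7 + (0 + 6*(-3)) = -7 + (0 - 18) = -7 - 18 = -25)
T(S, a) = 9 + S (T(S, a) = 3**2 + S = 9 + S)
F(Z) = 11/2 (F(Z) = -((9 + 5) - 25)/2 = -(14 - 25)/2 = -1/2*(-11) = 11/2)
1/(F(L)*(E + 66)) = 1/(11*(-30 + 66)/2) = 1/((11/2)*36) = 1/198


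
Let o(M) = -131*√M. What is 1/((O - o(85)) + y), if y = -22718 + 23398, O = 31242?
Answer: 31922/1017555399 - 131*√85/1017555399 ≈ 3.0184e-5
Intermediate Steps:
y = 680
1/((O - o(85)) + y) = 1/((31242 - (-131)*√85) + 680) = 1/((31242 + 131*√85) + 680) = 1/(31922 + 131*√85)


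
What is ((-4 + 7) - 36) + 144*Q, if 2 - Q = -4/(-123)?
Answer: 10263/41 ≈ 250.32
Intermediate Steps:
Q = 242/123 (Q = 2 - (-4)/(-123) = 2 - (-4)*(-1)/123 = 2 - 1*4/123 = 2 - 4/123 = 242/123 ≈ 1.9675)
((-4 + 7) - 36) + 144*Q = ((-4 + 7) - 36) + 144*(242/123) = (3 - 36) + 11616/41 = -33 + 11616/41 = 10263/41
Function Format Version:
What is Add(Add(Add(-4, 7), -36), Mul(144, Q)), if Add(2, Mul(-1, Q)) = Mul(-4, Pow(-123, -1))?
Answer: Rational(10263, 41) ≈ 250.32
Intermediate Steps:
Q = Rational(242, 123) (Q = Add(2, Mul(-1, Mul(-4, Pow(-123, -1)))) = Add(2, Mul(-1, Mul(-4, Rational(-1, 123)))) = Add(2, Mul(-1, Rational(4, 123))) = Add(2, Rational(-4, 123)) = Rational(242, 123) ≈ 1.9675)
Add(Add(Add(-4, 7), -36), Mul(144, Q)) = Add(Add(Add(-4, 7), -36), Mul(144, Rational(242, 123))) = Add(Add(3, -36), Rational(11616, 41)) = Add(-33, Rational(11616, 41)) = Rational(10263, 41)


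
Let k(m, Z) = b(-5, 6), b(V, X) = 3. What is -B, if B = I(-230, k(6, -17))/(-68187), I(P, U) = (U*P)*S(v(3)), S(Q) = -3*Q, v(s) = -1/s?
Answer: -230/22729 ≈ -0.010119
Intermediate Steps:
k(m, Z) = 3
I(P, U) = P*U (I(P, U) = (U*P)*(-(-3)/3) = (P*U)*(-(-3)/3) = (P*U)*(-3*(-1/3)) = (P*U)*1 = P*U)
B = 230/22729 (B = -230*3/(-68187) = -690*(-1/68187) = 230/22729 ≈ 0.010119)
-B = -1*230/22729 = -230/22729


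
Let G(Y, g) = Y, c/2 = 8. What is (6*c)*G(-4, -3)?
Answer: -384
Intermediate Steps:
c = 16 (c = 2*8 = 16)
(6*c)*G(-4, -3) = (6*16)*(-4) = 96*(-4) = -384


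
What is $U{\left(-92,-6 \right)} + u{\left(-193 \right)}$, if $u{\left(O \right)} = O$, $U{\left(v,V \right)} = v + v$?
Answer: $-377$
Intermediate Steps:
$U{\left(v,V \right)} = 2 v$
$U{\left(-92,-6 \right)} + u{\left(-193 \right)} = 2 \left(-92\right) - 193 = -184 - 193 = -377$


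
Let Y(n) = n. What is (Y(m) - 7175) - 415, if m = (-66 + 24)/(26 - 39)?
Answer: -98628/13 ≈ -7586.8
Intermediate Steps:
m = 42/13 (m = -42/(-13) = -42*(-1/13) = 42/13 ≈ 3.2308)
(Y(m) - 7175) - 415 = (42/13 - 7175) - 415 = -93233/13 - 415 = -98628/13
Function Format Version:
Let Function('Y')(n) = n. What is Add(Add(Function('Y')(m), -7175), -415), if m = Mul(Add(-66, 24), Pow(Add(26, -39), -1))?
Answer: Rational(-98628, 13) ≈ -7586.8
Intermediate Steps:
m = Rational(42, 13) (m = Mul(-42, Pow(-13, -1)) = Mul(-42, Rational(-1, 13)) = Rational(42, 13) ≈ 3.2308)
Add(Add(Function('Y')(m), -7175), -415) = Add(Add(Rational(42, 13), -7175), -415) = Add(Rational(-93233, 13), -415) = Rational(-98628, 13)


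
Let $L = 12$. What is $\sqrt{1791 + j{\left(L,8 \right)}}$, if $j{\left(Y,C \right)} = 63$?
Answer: $3 \sqrt{206} \approx 43.058$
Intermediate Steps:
$\sqrt{1791 + j{\left(L,8 \right)}} = \sqrt{1791 + 63} = \sqrt{1854} = 3 \sqrt{206}$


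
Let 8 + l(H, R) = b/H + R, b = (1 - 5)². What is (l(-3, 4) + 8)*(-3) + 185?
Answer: 189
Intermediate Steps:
b = 16 (b = (-4)² = 16)
l(H, R) = -8 + R + 16/H (l(H, R) = -8 + (16/H + R) = -8 + (R + 16/H) = -8 + R + 16/H)
(l(-3, 4) + 8)*(-3) + 185 = ((-8 + 4 + 16/(-3)) + 8)*(-3) + 185 = ((-8 + 4 + 16*(-⅓)) + 8)*(-3) + 185 = ((-8 + 4 - 16/3) + 8)*(-3) + 185 = (-28/3 + 8)*(-3) + 185 = -4/3*(-3) + 185 = 4 + 185 = 189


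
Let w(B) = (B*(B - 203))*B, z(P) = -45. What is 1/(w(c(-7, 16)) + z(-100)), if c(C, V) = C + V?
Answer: -1/15759 ≈ -6.3456e-5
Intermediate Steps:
w(B) = B²*(-203 + B) (w(B) = (B*(-203 + B))*B = B²*(-203 + B))
1/(w(c(-7, 16)) + z(-100)) = 1/((-7 + 16)²*(-203 + (-7 + 16)) - 45) = 1/(9²*(-203 + 9) - 45) = 1/(81*(-194) - 45) = 1/(-15714 - 45) = 1/(-15759) = -1/15759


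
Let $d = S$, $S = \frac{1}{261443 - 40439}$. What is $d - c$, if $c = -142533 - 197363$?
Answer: $\frac{75118375585}{221004} \approx 3.399 \cdot 10^{5}$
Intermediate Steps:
$S = \frac{1}{221004} \approx 4.5248 \cdot 10^{-6}$
$d = \frac{1}{221004} \approx 4.5248 \cdot 10^{-6}$
$c = -339896$ ($c = -142533 - 197363 = -339896$)
$d - c = \frac{1}{221004} - -339896 = \frac{1}{221004} + 339896 = \frac{75118375585}{221004}$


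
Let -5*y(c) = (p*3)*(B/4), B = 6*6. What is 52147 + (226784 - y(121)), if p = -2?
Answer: 1394601/5 ≈ 2.7892e+5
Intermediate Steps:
B = 36
y(c) = 54/5 (y(c) = -(-2*3)*36/4/5 = -(-6)*36*(¼)/5 = -(-6)*9/5 = -⅕*(-54) = 54/5)
52147 + (226784 - y(121)) = 52147 + (226784 - 1*54/5) = 52147 + (226784 - 54/5) = 52147 + 1133866/5 = 1394601/5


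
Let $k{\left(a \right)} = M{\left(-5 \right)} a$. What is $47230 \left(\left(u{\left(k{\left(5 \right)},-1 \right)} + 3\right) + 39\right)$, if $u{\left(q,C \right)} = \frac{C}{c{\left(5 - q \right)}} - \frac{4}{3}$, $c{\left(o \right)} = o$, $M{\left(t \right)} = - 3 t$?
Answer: $\frac{40348589}{21} \approx 1.9214 \cdot 10^{6}$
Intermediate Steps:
$k{\left(a \right)} = 15 a$ ($k{\left(a \right)} = \left(-3\right) \left(-5\right) a = 15 a$)
$u{\left(q,C \right)} = - \frac{4}{3} + \frac{C}{5 - q}$ ($u{\left(q,C \right)} = \frac{C}{5 - q} - \frac{4}{3} = - \frac{4}{3} + \frac{C}{5 - q}$)
$47230 \left(\left(u{\left(k{\left(5 \right)},-1 \right)} + 3\right) + 39\right) = 47230 \left(\left(\frac{20 - 4 \cdot 15 \cdot 5 - -3}{3 \left(-5 + 15 \cdot 5\right)} + 3\right) + 39\right) = 47230 \left(\left(\frac{20 - 300 + 3}{3 \left(-5 + 75\right)} + 3\right) + 39\right) = 47230 \left(\left(\frac{20 - 300 + 3}{3 \cdot 70} + 3\right) + 39\right) = 47230 \left(\left(\frac{1}{3} \cdot \frac{1}{70} \left(-277\right) + 3\right) + 39\right) = 47230 \left(\left(- \frac{277}{210} + 3\right) + 39\right) = 47230 \left(\frac{353}{210} + 39\right) = 47230 \cdot \frac{8543}{210} = \frac{40348589}{21}$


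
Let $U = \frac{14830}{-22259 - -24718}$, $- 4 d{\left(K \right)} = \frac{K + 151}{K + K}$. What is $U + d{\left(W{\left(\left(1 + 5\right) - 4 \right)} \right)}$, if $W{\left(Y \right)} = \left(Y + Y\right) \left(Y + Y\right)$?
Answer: $\frac{1487587}{314752} \approx 4.7262$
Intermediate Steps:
$W{\left(Y \right)} = 4 Y^{2}$ ($W{\left(Y \right)} = 2 Y 2 Y = 4 Y^{2}$)
$d{\left(K \right)} = - \frac{151 + K}{8 K}$ ($d{\left(K \right)} = - \frac{\left(K + 151\right) \frac{1}{K + K}}{4} = - \frac{\left(151 + K\right) \frac{1}{2 K}}{4} = - \frac{\frac{1}{2} \frac{1}{K} \left(151 + K\right)}{4} = - \frac{151 + K}{8 K}$)
$U = \frac{14830}{2459}$ ($U = \frac{14830}{-22259 + 24718} = \frac{14830}{2459} \approx 6.0309$)
$U + d{\left(W{\left(\left(1 + 5\right) - 4 \right)} \right)} = \frac{14830}{2459} + \frac{-151 - 4 \left(\left(1 + 5\right) - 4\right)^{2}}{8 \cdot 4 \left(\left(1 + 5\right) - 4\right)^{2}} = \frac{14830}{2459} + \frac{-151 - 4 \left(6 - 4\right)^{2}}{8 \cdot 4 \left(6 - 4\right)^{2}} = \frac{14830}{2459} + \frac{-151 - 4 \cdot 2^{2}}{8 \cdot 4 \cdot 2^{2}} = \frac{14830}{2459} + \frac{-151 - 4 \cdot 4}{8 \cdot 4 \cdot 4} = \frac{14830}{2459} + \frac{-151 - 16}{8 \cdot 16} = \frac{14830}{2459} + \frac{1}{8} \cdot \frac{1}{16} \left(-151 - 16\right) = \frac{14830}{2459} + \frac{1}{8} \cdot \frac{1}{16} \left(-167\right) = \frac{14830}{2459} - \frac{167}{128} = \frac{1487587}{314752}$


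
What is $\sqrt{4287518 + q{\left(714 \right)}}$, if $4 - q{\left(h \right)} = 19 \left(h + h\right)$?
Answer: $\sqrt{4260390} \approx 2064.1$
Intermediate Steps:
$q{\left(h \right)} = 4 - 38 h$ ($q{\left(h \right)} = 4 - 19 \left(h + h\right) = 4 - 19 \cdot 2 h = 4 - 38 h$)
$\sqrt{4287518 + q{\left(714 \right)}} = \sqrt{4287518 + \left(4 - 27132\right)} = \sqrt{4287518 - 27128} = \sqrt{4260390}$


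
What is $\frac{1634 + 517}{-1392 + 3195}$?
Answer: $\frac{717}{601} \approx 1.193$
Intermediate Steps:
$\frac{1634 + 517}{-1392 + 3195} = \frac{2151}{1803} = 2151 \cdot \frac{1}{1803} = \frac{717}{601}$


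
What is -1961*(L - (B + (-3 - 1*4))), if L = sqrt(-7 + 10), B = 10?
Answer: 5883 - 1961*sqrt(3) ≈ 2486.4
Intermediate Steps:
L = sqrt(3) ≈ 1.7320
-1961*(L - (B + (-3 - 1*4))) = -1961*(sqrt(3) - (10 + (-3 - 1*4))) = -1961*(sqrt(3) - (10 + (-3 - 4))) = -1961*(sqrt(3) - (10 - 7)) = -1961*(sqrt(3) - 1*3) = -1961*(sqrt(3) - 3) = -1961*(-3 + sqrt(3)) = 5883 - 1961*sqrt(3)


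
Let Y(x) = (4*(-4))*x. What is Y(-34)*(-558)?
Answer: -303552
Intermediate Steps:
Y(x) = -16*x
Y(-34)*(-558) = -16*(-34)*(-558) = 544*(-558) = -303552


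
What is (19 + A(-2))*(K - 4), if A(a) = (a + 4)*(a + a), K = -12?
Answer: -176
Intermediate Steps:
A(a) = 2*a*(4 + a) (A(a) = (4 + a)*(2*a) = 2*a*(4 + a))
(19 + A(-2))*(K - 4) = (19 + 2*(-2)*(4 - 2))*(-12 - 4) = (19 + 2*(-2)*2)*(-16) = (19 - 8)*(-16) = 11*(-16) = -176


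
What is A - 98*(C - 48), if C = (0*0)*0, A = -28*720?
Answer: -15456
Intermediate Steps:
A = -20160
C = 0 (C = 0*0 = 0)
A - 98*(C - 48) = -20160 - 98*(0 - 48) = -20160 - 98*(-48) = -20160 + 4704 = -15456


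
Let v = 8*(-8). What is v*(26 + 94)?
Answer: -7680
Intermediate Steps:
v = -64
v*(26 + 94) = -64*(26 + 94) = -64*120 = -7680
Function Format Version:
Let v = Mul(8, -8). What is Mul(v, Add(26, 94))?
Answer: -7680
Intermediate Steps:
v = -64
Mul(v, Add(26, 94)) = Mul(-64, Add(26, 94)) = Mul(-64, 120) = -7680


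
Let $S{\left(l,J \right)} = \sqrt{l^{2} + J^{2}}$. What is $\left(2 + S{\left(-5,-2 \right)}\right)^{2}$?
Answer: $\left(2 + \sqrt{29}\right)^{2} \approx 54.541$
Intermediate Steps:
$S{\left(l,J \right)} = \sqrt{J^{2} + l^{2}}$
$\left(2 + S{\left(-5,-2 \right)}\right)^{2} = \left(2 + \sqrt{\left(-2\right)^{2} + \left(-5\right)^{2}}\right)^{2} = \left(2 + \sqrt{4 + 25}\right)^{2} = \left(2 + \sqrt{29}\right)^{2}$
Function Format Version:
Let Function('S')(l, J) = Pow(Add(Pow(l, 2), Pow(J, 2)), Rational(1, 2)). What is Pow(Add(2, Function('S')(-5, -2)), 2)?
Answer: Pow(Add(2, Pow(29, Rational(1, 2))), 2) ≈ 54.541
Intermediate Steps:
Function('S')(l, J) = Pow(Add(Pow(J, 2), Pow(l, 2)), Rational(1, 2))
Pow(Add(2, Function('S')(-5, -2)), 2) = Pow(Add(2, Pow(Add(Pow(-2, 2), Pow(-5, 2)), Rational(1, 2))), 2) = Pow(Add(2, Pow(Add(4, 25), Rational(1, 2))), 2) = Pow(Add(2, Pow(29, Rational(1, 2))), 2)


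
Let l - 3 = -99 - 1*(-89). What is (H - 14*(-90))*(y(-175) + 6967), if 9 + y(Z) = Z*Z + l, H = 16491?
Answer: 667011576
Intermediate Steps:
l = -7 (l = 3 + (-99 - 1*(-89)) = 3 + (-99 + 89) = 3 - 10 = -7)
y(Z) = -16 + Z² (y(Z) = -9 + (Z*Z - 7) = -9 + (Z² - 7) = -9 + (-7 + Z²) = -16 + Z²)
(H - 14*(-90))*(y(-175) + 6967) = (16491 - 14*(-90))*((-16 + (-175)²) + 6967) = (16491 + 1260)*((-16 + 30625) + 6967) = 17751*(30609 + 6967) = 17751*37576 = 667011576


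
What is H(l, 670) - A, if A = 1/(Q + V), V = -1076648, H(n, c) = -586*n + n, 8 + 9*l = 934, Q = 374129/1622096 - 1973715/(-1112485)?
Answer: -3341180557580920519134/55510559189773705 ≈ -60190.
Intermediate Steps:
Q = 103364803063/51558784816 (Q = 374129*(1/1622096) - 1973715*(-1/1112485) = 53447/231728 + 394743/222497 = 103364803063/51558784816 ≈ 2.0048)
l = 926/9 (l = -8/9 + (⅑)*934 = -8/9 + 934/9 = 926/9 ≈ 102.89)
H(n, c) = -585*n
A = -51558784816/55510559189773705 (A = 1/(103364803063/51558784816 - 1076648) = 1/(-55510559189773705/51558784816) = -51558784816/55510559189773705 ≈ -9.2881e-7)
H(l, 670) - A = -585*926/9 - 1*(-51558784816/55510559189773705) = -60190 + 51558784816/55510559189773705 = -3341180557580920519134/55510559189773705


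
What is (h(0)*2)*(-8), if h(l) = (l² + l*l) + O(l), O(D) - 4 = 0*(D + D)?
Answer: -64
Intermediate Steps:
O(D) = 4 (O(D) = 4 + 0*(D + D) = 4 + 0*(2*D) = 4 + 0 = 4)
h(l) = 4 + 2*l² (h(l) = (l² + l*l) + 4 = (l² + l²) + 4 = 2*l² + 4 = 4 + 2*l²)
(h(0)*2)*(-8) = ((4 + 2*0²)*2)*(-8) = ((4 + 2*0)*2)*(-8) = ((4 + 0)*2)*(-8) = (4*2)*(-8) = 8*(-8) = -64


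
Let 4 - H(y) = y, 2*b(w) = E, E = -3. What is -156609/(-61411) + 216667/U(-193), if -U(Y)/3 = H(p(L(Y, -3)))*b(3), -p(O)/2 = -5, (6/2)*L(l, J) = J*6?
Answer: -13301508694/1658097 ≈ -8022.2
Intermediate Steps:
L(l, J) = 2*J (L(l, J) = (J*6)/3 = (6*J)/3 = 2*J)
p(O) = 10 (p(O) = -2*(-5) = 10)
b(w) = -3/2 (b(w) = (½)*(-3) = -3/2)
H(y) = 4 - y
U(Y) = -27 (U(Y) = -3*(4 - 1*10)*(-3)/2 = -3*(4 - 10)*(-3)/2 = -(-18)*(-3)/2 = -3*9 = -27)
-156609/(-61411) + 216667/U(-193) = -156609/(-61411) + 216667/(-27) = -156609*(-1/61411) + 216667*(-1/27) = 156609/61411 - 216667/27 = -13301508694/1658097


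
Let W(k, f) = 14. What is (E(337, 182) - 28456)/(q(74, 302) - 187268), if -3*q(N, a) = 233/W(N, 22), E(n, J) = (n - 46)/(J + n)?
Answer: 206757222/1360729597 ≈ 0.15195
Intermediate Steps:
E(n, J) = (-46 + n)/(J + n)
q(N, a) = -233/42 (q(N, a) = -233/(3*14) = -⅓*233/14 = -233/42)
(E(337, 182) - 28456)/(q(74, 302) - 187268) = ((-46 + 337)/(182 + 337) - 28456)/(-233/42 - 187268) = (291/519 - 28456)/(-7865489/42) = ((1/519)*291 - 28456)*(-42/7865489) = (97/173 - 28456)*(-42/7865489) = -4922791/173*(-42/7865489) = 206757222/1360729597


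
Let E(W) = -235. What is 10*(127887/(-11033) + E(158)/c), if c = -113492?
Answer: -4268105485/36828154 ≈ -115.89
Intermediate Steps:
10*(127887/(-11033) + E(158)/c) = 10*(127887/(-11033) - 235/(-113492)) = 10*(127887*(-1/11033) - 235*(-1/113492)) = 10*(-127887/11033 + 235/113492) = 10*(-853621097/73656308) = -4268105485/36828154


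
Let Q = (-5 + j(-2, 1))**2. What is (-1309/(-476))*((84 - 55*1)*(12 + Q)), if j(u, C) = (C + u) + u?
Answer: 6061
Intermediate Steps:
j(u, C) = C + 2*u
Q = 64 (Q = (-5 + (1 + 2*(-2)))**2 = (-5 + (1 - 4))**2 = (-5 - 3)**2 = (-8)**2 = 64)
(-1309/(-476))*((84 - 55*1)*(12 + Q)) = (-1309/(-476))*((84 - 55*1)*(12 + 64)) = (-1309*(-1/476))*((84 - 55)*76) = 11*(29*76)/4 = (11/4)*2204 = 6061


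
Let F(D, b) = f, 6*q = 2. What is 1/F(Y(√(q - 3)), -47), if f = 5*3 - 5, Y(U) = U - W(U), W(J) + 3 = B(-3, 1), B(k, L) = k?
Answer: ⅒ ≈ 0.10000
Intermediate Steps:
W(J) = -6 (W(J) = -3 - 3 = -6)
q = ⅓ (q = (⅙)*2 = ⅓ ≈ 0.33333)
Y(U) = 6 + U (Y(U) = U - 1*(-6) = U + 6 = 6 + U)
f = 10 (f = 15 - 5 = 10)
F(D, b) = 10
1/F(Y(√(q - 3)), -47) = 1/10 = ⅒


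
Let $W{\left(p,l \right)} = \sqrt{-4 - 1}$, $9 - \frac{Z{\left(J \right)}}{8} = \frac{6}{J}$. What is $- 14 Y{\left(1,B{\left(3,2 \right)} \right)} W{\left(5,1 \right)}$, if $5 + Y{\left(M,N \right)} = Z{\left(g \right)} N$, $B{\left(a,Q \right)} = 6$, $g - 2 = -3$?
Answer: $- 10010 i \sqrt{5} \approx - 22383.0 i$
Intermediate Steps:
$g = -1$ ($g = 2 - 3 = -1$)
$Z{\left(J \right)} = 72 - \frac{48}{J}$ ($Z{\left(J \right)} = 72 - 8 \frac{6}{J} = 72 - \frac{48}{J}$)
$W{\left(p,l \right)} = i \sqrt{5}$ ($W{\left(p,l \right)} = \sqrt{-5} = i \sqrt{5}$)
$Y{\left(M,N \right)} = -5 + 120 N$ ($Y{\left(M,N \right)} = -5 + \left(72 - \frac{48}{-1}\right) N = -5 + \left(72 - -48\right) N = -5 + \left(72 + 48\right) N = -5 + 120 N$)
$- 14 Y{\left(1,B{\left(3,2 \right)} \right)} W{\left(5,1 \right)} = - 14 \left(-5 + 120 \cdot 6\right) i \sqrt{5} = - 14 \left(-5 + 720\right) i \sqrt{5} = \left(-14\right) 715 i \sqrt{5} = - 10010 i \sqrt{5}$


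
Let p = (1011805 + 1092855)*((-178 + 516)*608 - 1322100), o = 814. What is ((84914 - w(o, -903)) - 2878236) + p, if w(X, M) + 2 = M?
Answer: -2350057729777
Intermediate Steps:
w(X, M) = -2 + M
p = -2350054937360 (p = 2104660*(338*608 - 1322100) = 2104660*(205504 - 1322100) = 2104660*(-1116596) = -2350054937360)
((84914 - w(o, -903)) - 2878236) + p = ((84914 - (-2 - 903)) - 2878236) - 2350054937360 = ((84914 - 1*(-905)) - 2878236) - 2350054937360 = ((84914 + 905) - 2878236) - 2350054937360 = (85819 - 2878236) - 2350054937360 = -2792417 - 2350054937360 = -2350057729777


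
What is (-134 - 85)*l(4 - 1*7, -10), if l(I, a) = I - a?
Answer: -1533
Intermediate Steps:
(-134 - 85)*l(4 - 1*7, -10) = (-134 - 85)*((4 - 1*7) - 1*(-10)) = -219*((4 - 7) + 10) = -219*(-3 + 10) = -219*7 = -1533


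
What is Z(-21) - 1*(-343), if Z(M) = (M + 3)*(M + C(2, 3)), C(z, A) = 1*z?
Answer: 685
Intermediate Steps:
C(z, A) = z
Z(M) = (2 + M)*(3 + M) (Z(M) = (M + 3)*(M + 2) = (3 + M)*(2 + M) = (2 + M)*(3 + M))
Z(-21) - 1*(-343) = (6 + (-21)² + 5*(-21)) - 1*(-343) = (6 + 441 - 105) + 343 = 342 + 343 = 685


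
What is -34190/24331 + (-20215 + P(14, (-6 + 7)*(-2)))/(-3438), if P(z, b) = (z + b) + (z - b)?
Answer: 41513853/9294442 ≈ 4.4665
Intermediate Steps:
P(z, b) = 2*z (P(z, b) = (b + z) + (z - b) = 2*z)
-34190/24331 + (-20215 + P(14, (-6 + 7)*(-2)))/(-3438) = -34190/24331 + (-20215 + 2*14)/(-3438) = -34190*1/24331 + (-20215 + 28)*(-1/3438) = -34190/24331 - 20187*(-1/3438) = -34190/24331 + 2243/382 = 41513853/9294442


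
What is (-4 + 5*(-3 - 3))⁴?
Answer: 1336336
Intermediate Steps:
(-4 + 5*(-3 - 3))⁴ = (-4 + 5*(-6))⁴ = (-4 - 30)⁴ = (-34)⁴ = 1336336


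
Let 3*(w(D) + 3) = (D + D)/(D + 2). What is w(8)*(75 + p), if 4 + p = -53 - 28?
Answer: 74/3 ≈ 24.667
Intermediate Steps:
p = -85 (p = -4 + (-53 - 28) = -4 - 81 = -85)
w(D) = -3 + 2*D/(3*(2 + D)) (w(D) = -3 + ((D + D)/(D + 2))/3 = -3 + ((2*D)/(2 + D))/3 = -3 + (2*D/(2 + D))/3 = -3 + 2*D/(3*(2 + D)))
w(8)*(75 + p) = ((-18 - 7*8)/(3*(2 + 8)))*(75 - 85) = ((1/3)*(-18 - 56)/10)*(-10) = ((1/3)*(1/10)*(-74))*(-10) = -37/15*(-10) = 74/3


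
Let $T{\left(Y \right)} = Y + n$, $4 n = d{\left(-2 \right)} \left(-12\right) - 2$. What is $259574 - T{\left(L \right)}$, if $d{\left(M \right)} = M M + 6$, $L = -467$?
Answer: $\frac{520143}{2} \approx 2.6007 \cdot 10^{5}$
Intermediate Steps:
$d{\left(M \right)} = 6 + M^{2}$ ($d{\left(M \right)} = M^{2} + 6 = 6 + M^{2}$)
$n = - \frac{61}{2}$ ($n = \frac{\left(6 + \left(-2\right)^{2}\right) \left(-12\right) - 2}{4} = \frac{\left(6 + 4\right) \left(-12\right) - 2}{4} = \frac{10 \left(-12\right) - 2}{4} = \frac{-120 - 2}{4} = \frac{1}{4} \left(-122\right) = - \frac{61}{2} \approx -30.5$)
$T{\left(Y \right)} = - \frac{61}{2} + Y$ ($T{\left(Y \right)} = Y - \frac{61}{2} = - \frac{61}{2} + Y$)
$259574 - T{\left(L \right)} = 259574 - \left(- \frac{61}{2} - 467\right) = 259574 - - \frac{995}{2} = 259574 + \frac{995}{2} = \frac{520143}{2}$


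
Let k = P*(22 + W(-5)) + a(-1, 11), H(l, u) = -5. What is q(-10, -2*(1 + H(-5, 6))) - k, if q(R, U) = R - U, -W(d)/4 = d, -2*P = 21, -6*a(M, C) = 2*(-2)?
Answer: 1267/3 ≈ 422.33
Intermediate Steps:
a(M, C) = 2/3 (a(M, C) = -(-2)/3 = -1/6*(-4) = 2/3)
P = -21/2 (P = -1/2*21 = -21/2 ≈ -10.500)
W(d) = -4*d
k = -1321/3 (k = -21*(22 - 4*(-5))/2 + 2/3 = -21*(22 + 20)/2 + 2/3 = -21/2*42 + 2/3 = -441 + 2/3 = -1321/3 ≈ -440.33)
q(-10, -2*(1 + H(-5, 6))) - k = (-10 - (-2)*(1 - 5)) - 1*(-1321/3) = (-10 - (-2)*(-4)) + 1321/3 = (-10 - 1*8) + 1321/3 = (-10 - 8) + 1321/3 = -18 + 1321/3 = 1267/3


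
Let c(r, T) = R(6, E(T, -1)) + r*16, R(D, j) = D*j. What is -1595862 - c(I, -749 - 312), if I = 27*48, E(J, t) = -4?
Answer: -1616574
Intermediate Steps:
I = 1296
c(r, T) = -24 + 16*r (c(r, T) = 6*(-4) + r*16 = -24 + 16*r)
-1595862 - c(I, -749 - 312) = -1595862 - (-24 + 16*1296) = -1595862 - (-24 + 20736) = -1595862 - 1*20712 = -1595862 - 20712 = -1616574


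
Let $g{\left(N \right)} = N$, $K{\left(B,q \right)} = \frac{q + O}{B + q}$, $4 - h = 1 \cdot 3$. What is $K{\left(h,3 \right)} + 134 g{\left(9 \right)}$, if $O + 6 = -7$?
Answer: $\frac{2407}{2} \approx 1203.5$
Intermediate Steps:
$O = -13$ ($O = -6 - 7 = -13$)
$h = 1$ ($h = 4 - 1 \cdot 3 = 4 - 3 = 1$)
$K{\left(B,q \right)} = \frac{-13 + q}{B + q}$ ($K{\left(B,q \right)} = \frac{q - 13}{B + q} = \frac{-13 + q}{B + q}$)
$K{\left(h,3 \right)} + 134 g{\left(9 \right)} = \frac{-13 + 3}{1 + 3} + 134 \cdot 9 = \frac{1}{4} \left(-10\right) + 1206 = - \frac{5}{2} + 1206 = \frac{2407}{2}$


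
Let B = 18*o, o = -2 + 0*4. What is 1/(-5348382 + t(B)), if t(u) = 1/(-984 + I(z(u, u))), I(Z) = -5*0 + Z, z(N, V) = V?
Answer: -1020/5455349641 ≈ -1.8697e-7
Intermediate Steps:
o = -2 (o = -2 + 0 = -2)
I(Z) = Z (I(Z) = 0 + Z = Z)
B = -36 (B = 18*(-2) = -36)
t(u) = 1/(-984 + u)
1/(-5348382 + t(B)) = 1/(-5348382 + 1/(-984 - 36)) = 1/(-5348382 + 1/(-1020)) = 1/(-5348382 - 1/1020) = 1/(-5455349641/1020) = -1020/5455349641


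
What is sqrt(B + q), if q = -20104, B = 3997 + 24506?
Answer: sqrt(8399) ≈ 91.646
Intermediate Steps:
B = 28503
sqrt(B + q) = sqrt(28503 - 20104) = sqrt(8399)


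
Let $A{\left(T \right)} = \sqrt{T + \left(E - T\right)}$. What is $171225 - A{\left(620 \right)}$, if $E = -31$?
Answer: $171225 - i \sqrt{31} \approx 1.7123 \cdot 10^{5} - 5.5678 i$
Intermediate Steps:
$A{\left(T \right)} = i \sqrt{31}$ ($A{\left(T \right)} = \sqrt{T - \left(31 + T\right)} = \sqrt{-31} = i \sqrt{31}$)
$171225 - A{\left(620 \right)} = 171225 - i \sqrt{31}$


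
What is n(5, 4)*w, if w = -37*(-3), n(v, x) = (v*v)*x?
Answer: 11100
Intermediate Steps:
n(v, x) = x*v² (n(v, x) = v²*x = x*v²)
w = 111
n(5, 4)*w = (4*5²)*111 = (4*25)*111 = 100*111 = 11100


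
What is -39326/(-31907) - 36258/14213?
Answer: -597943568/453494191 ≈ -1.3185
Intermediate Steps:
-39326/(-31907) - 36258/14213 = -39326*(-1/31907) - 36258*1/14213 = 39326/31907 - 36258/14213 = -597943568/453494191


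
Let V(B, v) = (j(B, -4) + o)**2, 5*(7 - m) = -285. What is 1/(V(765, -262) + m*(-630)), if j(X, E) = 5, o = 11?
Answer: -1/40064 ≈ -2.4960e-5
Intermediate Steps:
m = 64 (m = 7 - 1/5*(-285) = 7 + 57 = 64)
V(B, v) = 256 (V(B, v) = (5 + 11)**2 = 16**2 = 256)
1/(V(765, -262) + m*(-630)) = 1/(256 + 64*(-630)) = 1/(256 - 40320) = 1/(-40064) = -1/40064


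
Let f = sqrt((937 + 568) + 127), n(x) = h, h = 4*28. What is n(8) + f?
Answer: 112 + 4*sqrt(102) ≈ 152.40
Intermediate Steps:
h = 112
n(x) = 112
f = 4*sqrt(102) (f = sqrt(1505 + 127) = sqrt(1632) = 4*sqrt(102) ≈ 40.398)
n(8) + f = 112 + 4*sqrt(102)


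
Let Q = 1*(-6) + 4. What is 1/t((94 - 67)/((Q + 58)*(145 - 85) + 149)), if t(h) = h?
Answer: 3509/27 ≈ 129.96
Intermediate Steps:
Q = -2 (Q = -6 + 4 = -2)
1/t((94 - 67)/((Q + 58)*(145 - 85) + 149)) = 1/((94 - 67)/((-2 + 58)*(145 - 85) + 149)) = 1/(27/(56*60 + 149)) = 1/(27/(3360 + 149)) = 1/(27/3509) = 3509/27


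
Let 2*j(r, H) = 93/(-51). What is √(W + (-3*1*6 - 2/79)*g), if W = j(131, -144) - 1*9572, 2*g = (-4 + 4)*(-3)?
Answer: I*√11066286/34 ≈ 97.841*I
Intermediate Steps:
j(r, H) = -31/34 (j(r, H) = (93/(-51))/2 = (93*(-1/51))/2 = (½)*(-31/17) = -31/34)
g = 0 (g = ((-4 + 4)*(-3))/2 = (0*(-3))/2 = (½)*0 = 0)
W = -325479/34 (W = -31/34 - 1*9572 = -31/34 - 9572 = -325479/34 ≈ -9572.9)
√(W + (-3*1*6 - 2/79)*g) = √(-325479/34 + (-3*1*6 - 2/79)*0) = √(-325479/34 + (-3*6 - 2*1/79)*0) = √(-325479/34 + (-18 - 2/79)*0) = √(-325479/34 - 1424/79*0) = √(-325479/34 + 0) = √(-325479/34) = I*√11066286/34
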